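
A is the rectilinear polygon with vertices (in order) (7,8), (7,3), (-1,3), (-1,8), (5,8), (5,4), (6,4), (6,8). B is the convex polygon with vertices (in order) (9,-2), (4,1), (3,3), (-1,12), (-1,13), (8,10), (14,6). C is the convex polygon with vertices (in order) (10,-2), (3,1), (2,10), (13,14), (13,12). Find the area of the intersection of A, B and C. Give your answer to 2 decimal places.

18.43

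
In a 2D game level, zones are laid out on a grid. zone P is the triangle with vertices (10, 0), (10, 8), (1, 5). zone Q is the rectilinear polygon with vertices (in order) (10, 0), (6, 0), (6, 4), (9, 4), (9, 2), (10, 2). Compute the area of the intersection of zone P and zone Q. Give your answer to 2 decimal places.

9.56

The intersection is the polygon with vertices (10,0), (6,2.222), (6,4), (9,4), (9,2), (10,2).
By the shoelace formula its area is 9.56.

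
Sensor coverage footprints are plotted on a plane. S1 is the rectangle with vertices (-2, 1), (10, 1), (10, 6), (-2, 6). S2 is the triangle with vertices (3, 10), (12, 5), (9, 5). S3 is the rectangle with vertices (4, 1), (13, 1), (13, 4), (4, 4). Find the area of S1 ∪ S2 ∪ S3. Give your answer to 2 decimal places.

By inclusion–exclusion:
Individual areas: |S1| = 60, |S2| = 7.5, |S3| = 27.
|S1∩S2| = 1.6.
|S1∩S3|: x∈[4,10], y∈[1,4] → 6·3 = 18.
|S2∩S3| = 0.
|S1∩S2∩S3| = 0.
|S1 ∪ S2 ∪ S3| = 94.5 − 19.6 + 0 = 74.90.

74.90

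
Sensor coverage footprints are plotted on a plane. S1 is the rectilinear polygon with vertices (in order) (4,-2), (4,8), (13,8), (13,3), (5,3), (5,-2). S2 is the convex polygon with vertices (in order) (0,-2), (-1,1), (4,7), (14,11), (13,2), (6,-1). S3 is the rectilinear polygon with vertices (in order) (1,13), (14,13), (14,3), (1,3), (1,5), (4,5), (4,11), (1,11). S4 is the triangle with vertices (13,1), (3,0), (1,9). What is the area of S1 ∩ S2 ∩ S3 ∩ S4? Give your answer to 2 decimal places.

12.00

The intersection is the polygon with vertices (5,3), (4,3), (4,5), (4,7), (10,3).
By the shoelace formula its area is 12.00.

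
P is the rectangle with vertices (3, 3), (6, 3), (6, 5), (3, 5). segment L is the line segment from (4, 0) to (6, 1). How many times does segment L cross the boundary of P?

0

The segment lies entirely outside P and never meets its boundary.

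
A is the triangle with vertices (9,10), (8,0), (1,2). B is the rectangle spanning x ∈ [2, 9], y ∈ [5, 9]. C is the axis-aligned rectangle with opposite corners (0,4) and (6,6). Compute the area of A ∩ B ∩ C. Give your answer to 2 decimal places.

1.50

The intersection is the polygon with vertices (4,5), (5,6), (6,6), (6,5).
By the shoelace formula its area is 1.50.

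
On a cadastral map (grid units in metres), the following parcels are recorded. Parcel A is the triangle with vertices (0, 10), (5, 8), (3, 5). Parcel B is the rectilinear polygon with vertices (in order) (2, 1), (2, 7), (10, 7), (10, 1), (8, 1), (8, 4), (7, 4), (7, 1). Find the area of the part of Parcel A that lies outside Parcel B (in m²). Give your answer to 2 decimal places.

7.00

|Parcel A| = 9.5, |Parcel A∩Parcel B| = 2.5.
|Parcel A ∖ Parcel B| = |Parcel A| − |Parcel A∩Parcel B| = 9.5 − 2.5 = 7.00.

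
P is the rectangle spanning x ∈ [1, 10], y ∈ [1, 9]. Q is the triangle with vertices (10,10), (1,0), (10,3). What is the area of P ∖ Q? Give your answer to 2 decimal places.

42.00

|P| = 72, |P∩Q| = 30.
|P ∖ Q| = |P| − |P∩Q| = 72 − 30 = 42.00.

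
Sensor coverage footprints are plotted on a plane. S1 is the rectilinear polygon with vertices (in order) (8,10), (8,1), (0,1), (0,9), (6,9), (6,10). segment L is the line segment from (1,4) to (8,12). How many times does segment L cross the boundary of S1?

The segment meets the boundary at (6.25,10), (6,9.714), (5.375,9).

3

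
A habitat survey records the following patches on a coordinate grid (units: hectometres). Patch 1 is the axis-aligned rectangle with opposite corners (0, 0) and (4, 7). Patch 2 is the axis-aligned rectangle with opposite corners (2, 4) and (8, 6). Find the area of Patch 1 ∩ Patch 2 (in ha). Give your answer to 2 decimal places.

4.00

|Patch 1∩Patch 2|: x∈[2,4], y∈[4,6] → 2·2 = 4.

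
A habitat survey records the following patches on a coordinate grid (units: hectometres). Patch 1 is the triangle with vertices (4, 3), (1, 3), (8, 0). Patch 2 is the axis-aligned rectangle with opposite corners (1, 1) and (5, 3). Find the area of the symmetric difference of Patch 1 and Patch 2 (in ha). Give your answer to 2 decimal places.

|Patch 1| = 4.5, |Patch 2| = 8, |Patch 1∩Patch 2| = 3.0536.
|Patch 1 △ Patch 2| = |Patch 1| + |Patch 2| − 2·|Patch 1∩Patch 2| = 4.5 + 8 − 6.1071 = 6.39.

6.39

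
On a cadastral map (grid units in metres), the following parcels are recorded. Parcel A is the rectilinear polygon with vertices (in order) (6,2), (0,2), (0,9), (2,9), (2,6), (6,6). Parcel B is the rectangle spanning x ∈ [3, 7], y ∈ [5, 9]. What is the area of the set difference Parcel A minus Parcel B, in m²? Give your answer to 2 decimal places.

|Parcel A| = 30, |Parcel A∩Parcel B| = 3.
|Parcel A ∖ Parcel B| = |Parcel A| − |Parcel A∩Parcel B| = 30 − 3 = 27.00.

27.00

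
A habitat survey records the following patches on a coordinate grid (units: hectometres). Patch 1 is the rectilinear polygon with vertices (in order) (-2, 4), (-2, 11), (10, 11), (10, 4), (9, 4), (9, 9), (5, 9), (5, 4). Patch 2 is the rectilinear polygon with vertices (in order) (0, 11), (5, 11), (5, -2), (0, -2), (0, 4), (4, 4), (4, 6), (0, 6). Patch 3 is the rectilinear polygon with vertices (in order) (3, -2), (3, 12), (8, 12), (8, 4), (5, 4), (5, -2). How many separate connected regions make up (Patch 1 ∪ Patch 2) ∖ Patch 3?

2

(Patch 1 ∪ Patch 2) ∖ Patch 3 splits into 2 disjoint pieces (area 53, area 9).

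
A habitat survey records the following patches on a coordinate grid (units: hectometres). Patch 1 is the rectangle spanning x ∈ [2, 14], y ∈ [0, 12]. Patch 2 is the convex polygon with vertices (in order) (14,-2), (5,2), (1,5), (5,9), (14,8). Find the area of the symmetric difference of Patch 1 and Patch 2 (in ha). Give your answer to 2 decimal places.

64.25

|Patch 1| = 144, |Patch 2| = 90.5, |Patch 1∩Patch 2| = 85.125.
|Patch 1 △ Patch 2| = |Patch 1| + |Patch 2| − 2·|Patch 1∩Patch 2| = 144 + 90.5 − 170.25 = 64.25.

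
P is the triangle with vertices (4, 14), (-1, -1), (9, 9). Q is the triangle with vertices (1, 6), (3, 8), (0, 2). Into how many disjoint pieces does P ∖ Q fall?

1

P ∖ Q is a single connected region.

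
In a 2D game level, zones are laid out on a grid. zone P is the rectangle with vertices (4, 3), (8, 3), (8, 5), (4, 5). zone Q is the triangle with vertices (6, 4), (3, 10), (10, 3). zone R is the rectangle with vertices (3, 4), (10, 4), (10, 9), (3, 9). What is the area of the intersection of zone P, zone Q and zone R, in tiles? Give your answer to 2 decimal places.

2.25

The intersection is the polygon with vertices (5.5,5), (8,5), (8,4), (6,4).
By the shoelace formula its area is 2.25.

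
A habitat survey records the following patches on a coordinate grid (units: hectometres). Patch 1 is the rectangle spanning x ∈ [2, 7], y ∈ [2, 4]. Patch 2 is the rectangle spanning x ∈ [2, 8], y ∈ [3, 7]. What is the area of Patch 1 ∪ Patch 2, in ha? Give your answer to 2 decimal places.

29.00

By inclusion–exclusion:
Individual areas: |Patch 1| = 10, |Patch 2| = 24.
|Patch 1∩Patch 2|: x∈[2,7], y∈[3,4] → 5·1 = 5.
|Patch 1 ∪ Patch 2| = 34 − 5 = 29.00.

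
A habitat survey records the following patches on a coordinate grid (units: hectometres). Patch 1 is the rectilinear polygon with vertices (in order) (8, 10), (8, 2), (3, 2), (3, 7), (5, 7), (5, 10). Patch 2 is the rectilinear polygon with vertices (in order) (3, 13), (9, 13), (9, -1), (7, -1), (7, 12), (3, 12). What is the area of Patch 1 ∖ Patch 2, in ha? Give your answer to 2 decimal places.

|Patch 1| = 34, |Patch 1∩Patch 2| = 8.
|Patch 1 ∖ Patch 2| = |Patch 1| − |Patch 1∩Patch 2| = 34 − 8 = 26.00.

26.00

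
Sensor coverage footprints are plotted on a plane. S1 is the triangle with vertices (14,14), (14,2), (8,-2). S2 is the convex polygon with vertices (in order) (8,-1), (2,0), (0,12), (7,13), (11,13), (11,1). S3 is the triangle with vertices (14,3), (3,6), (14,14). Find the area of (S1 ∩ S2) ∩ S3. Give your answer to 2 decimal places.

0.81

The region (S1 ∩ S2) ∩ S3 is the polygon with vertices (11,3.818), (10.258,4.021), (11,6).
By the shoelace formula its area is 0.81.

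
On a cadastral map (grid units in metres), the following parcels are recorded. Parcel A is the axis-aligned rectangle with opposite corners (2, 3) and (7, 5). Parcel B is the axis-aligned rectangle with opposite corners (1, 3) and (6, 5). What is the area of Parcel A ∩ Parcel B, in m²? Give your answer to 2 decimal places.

8.00

|Parcel A∩Parcel B|: x∈[2,6], y∈[3,5] → 4·2 = 8.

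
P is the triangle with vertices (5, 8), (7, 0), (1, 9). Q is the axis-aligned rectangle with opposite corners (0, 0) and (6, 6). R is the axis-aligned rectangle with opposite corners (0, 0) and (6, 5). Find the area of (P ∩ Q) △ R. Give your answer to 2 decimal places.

|P ∩ Q| = 6.25.
|(P ∩ Q) ∩ R| = 3.9583.
|(P ∩ Q) △ R| = 6.25 + 30 − 7.9167 = 28.33.

28.33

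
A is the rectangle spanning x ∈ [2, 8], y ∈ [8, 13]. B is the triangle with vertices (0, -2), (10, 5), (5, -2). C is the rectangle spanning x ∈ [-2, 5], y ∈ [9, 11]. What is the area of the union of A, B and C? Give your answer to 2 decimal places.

By inclusion–exclusion:
Individual areas: |A| = 30, |B| = 17.5, |C| = 14.
|A∩B| = 0.
|A∩C|: x∈[2,5], y∈[9,11] → 3·2 = 6.
|B∩C| = 0.
|A∩B∩C| = 0.
|A ∪ B ∪ C| = 61.5 − 6 + 0 = 55.50.

55.50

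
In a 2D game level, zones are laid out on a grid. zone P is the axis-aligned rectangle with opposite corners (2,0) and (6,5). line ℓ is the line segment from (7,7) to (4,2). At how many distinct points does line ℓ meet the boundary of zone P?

1

The segment meets the boundary at (5.8,5).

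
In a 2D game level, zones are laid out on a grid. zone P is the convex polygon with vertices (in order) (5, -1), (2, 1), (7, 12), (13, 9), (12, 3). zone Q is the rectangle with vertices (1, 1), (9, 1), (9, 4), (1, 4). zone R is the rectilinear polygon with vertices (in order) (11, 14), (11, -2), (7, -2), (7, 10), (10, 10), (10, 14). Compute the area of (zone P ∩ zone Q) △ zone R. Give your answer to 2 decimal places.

59.03

|zone P ∩ zone Q| = 18.8831.
|(zone P ∩ zone Q) ∩ zone R| = 5.9286.
|(zone P ∩ zone Q) △ zone R| = 18.8831 + 52 − 11.8571 = 59.03.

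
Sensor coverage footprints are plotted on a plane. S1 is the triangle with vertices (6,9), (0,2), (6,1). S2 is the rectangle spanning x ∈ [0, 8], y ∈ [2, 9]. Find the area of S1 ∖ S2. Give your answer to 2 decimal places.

|S1| = 24, |S1∩S2| = 21.
|S1 ∖ S2| = |S1| − |S1∩S2| = 24 − 21 = 3.00.

3.00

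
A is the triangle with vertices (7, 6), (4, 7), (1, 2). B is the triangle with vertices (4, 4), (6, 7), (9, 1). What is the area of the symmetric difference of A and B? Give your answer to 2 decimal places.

|A| = 9, |B| = 10.5, |A∩B| = 1.933.
|A △ B| = |A| + |B| − 2·|A∩B| = 9 + 10.5 − 3.8659 = 15.63.

15.63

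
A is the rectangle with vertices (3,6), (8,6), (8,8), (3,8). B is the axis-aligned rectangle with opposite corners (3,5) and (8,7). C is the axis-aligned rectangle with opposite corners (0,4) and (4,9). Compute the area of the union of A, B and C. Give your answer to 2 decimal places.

By inclusion–exclusion:
Individual areas: |A| = 10, |B| = 10, |C| = 20.
|A∩B|: x∈[3,8], y∈[6,7] → 5·1 = 5.
|A∩C|: x∈[3,4], y∈[6,8] → 1·2 = 2.
|B∩C|: x∈[3,4], y∈[5,7] → 1·2 = 2.
|A∩B∩C| = 1.
|A ∪ B ∪ C| = 40 − 9 + 1 = 32.00.

32.00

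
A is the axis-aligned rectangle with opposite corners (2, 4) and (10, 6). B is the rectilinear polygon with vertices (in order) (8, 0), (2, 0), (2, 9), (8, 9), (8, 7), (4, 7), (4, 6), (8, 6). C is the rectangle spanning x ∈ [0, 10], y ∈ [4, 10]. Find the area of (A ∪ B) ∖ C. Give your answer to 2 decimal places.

24.00

|A ∪ B| = 54.
|(A ∪ B) ∩ C| = 30.
|(A ∪ B) ∖ C| = 54 − 30 = 24.00.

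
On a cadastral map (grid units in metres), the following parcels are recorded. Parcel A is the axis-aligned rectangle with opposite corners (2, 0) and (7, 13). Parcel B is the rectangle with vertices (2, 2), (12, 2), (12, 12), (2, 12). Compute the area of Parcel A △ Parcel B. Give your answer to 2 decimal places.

65.00

|Parcel A∩Parcel B|: x∈[2,7], y∈[2,12] → 5·10 = 50.
|Parcel A △ Parcel B| = |Parcel A| + |Parcel B| − 2·|Parcel A∩Parcel B| = 65 + 100 − 100 = 65.00.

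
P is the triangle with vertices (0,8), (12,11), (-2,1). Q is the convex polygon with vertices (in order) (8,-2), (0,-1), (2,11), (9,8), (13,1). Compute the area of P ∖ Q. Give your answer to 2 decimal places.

17.00

|P| = 39, |P∩Q| = 21.9989.
|P ∖ Q| = |P| − |P∩Q| = 39 − 21.9989 = 17.00.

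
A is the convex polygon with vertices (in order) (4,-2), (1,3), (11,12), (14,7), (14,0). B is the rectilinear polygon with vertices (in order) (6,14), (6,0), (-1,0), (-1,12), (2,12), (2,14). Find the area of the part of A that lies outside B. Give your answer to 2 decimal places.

|A| = 112, |A∩B| = 23.55.
|A ∖ B| = |A| − |A∩B| = 112 − 23.55 = 88.45.

88.45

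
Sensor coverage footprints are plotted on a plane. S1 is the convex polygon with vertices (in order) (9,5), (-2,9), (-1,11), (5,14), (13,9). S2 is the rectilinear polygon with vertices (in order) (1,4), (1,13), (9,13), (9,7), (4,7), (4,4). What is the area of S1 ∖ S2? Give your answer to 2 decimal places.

27.89

|S1| = 72, |S1∩S2| = 44.1091.
|S1 ∖ S2| = |S1| − |S1∩S2| = 72 − 44.1091 = 27.89.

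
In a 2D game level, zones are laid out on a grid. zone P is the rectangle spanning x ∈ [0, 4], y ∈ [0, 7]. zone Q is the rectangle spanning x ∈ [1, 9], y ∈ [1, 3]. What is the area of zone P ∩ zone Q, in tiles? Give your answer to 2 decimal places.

6.00

|zone P∩zone Q|: x∈[1,4], y∈[1,3] → 3·2 = 6.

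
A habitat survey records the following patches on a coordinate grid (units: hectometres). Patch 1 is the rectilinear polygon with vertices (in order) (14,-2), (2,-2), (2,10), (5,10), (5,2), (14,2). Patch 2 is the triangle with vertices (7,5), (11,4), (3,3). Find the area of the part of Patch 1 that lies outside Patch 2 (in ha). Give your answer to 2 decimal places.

|Patch 1| = 72, |Patch 1∩Patch 2| = 0.75.
|Patch 1 ∖ Patch 2| = |Patch 1| − |Patch 1∩Patch 2| = 72 − 0.75 = 71.25.

71.25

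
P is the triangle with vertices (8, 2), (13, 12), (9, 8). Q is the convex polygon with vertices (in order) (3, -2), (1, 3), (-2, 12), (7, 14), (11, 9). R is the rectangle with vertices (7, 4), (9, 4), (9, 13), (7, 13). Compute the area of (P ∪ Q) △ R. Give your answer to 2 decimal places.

104.12

|P ∪ Q| = 118.6411.
|(P ∪ Q) ∩ R| = 16.2613.
|(P ∪ Q) △ R| = 118.6411 + 18 − 32.5227 = 104.12.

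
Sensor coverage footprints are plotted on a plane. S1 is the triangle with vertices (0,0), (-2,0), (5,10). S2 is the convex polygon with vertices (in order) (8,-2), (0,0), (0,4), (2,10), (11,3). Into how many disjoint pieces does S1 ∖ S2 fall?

2

S1 ∖ S2 splits into 2 disjoint pieces (area 2.8571, area 0.2538).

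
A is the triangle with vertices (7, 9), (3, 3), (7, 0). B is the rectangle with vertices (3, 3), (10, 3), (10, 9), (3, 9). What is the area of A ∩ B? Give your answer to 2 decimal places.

12.00

The intersection is the polygon with vertices (7,9), (7,3), (3,3).
By the shoelace formula its area is 12.00.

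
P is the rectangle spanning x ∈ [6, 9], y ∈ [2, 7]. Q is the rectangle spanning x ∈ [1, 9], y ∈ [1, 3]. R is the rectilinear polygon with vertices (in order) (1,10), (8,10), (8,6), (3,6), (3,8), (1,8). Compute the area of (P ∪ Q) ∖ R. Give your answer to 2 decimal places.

26.00

|P ∪ Q| = 28.
|(P ∪ Q) ∩ R| = 2.
|(P ∪ Q) ∖ R| = 28 − 2 = 26.00.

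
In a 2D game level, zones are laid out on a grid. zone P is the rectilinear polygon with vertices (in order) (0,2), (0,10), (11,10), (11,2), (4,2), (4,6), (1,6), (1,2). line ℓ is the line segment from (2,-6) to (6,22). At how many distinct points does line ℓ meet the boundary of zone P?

2

The segment meets the boundary at (4.286,10), (3.714,6).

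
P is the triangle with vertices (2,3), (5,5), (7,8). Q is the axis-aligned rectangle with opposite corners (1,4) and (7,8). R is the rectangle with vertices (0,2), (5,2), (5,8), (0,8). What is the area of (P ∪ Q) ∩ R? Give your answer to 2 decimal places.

16.25

The region (P ∪ Q) ∩ R is the polygon with vertices (3,4), (1,4), (1,8), (5,8), (5,4), (3.5,4), (2,3).
By the shoelace formula its area is 16.25.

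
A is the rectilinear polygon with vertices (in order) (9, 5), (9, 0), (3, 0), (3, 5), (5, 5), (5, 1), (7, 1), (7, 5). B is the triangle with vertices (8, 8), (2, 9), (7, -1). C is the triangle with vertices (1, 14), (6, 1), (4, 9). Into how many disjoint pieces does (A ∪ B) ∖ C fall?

1

(A ∪ B) ∖ C is a single connected region.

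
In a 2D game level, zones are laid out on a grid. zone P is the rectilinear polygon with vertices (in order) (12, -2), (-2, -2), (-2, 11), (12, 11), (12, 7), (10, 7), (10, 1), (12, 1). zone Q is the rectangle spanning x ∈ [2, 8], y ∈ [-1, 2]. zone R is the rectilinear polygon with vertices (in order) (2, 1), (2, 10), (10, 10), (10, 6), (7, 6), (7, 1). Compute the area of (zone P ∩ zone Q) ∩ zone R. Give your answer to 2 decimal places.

The region (zone P ∩ zone Q) ∩ zone R is the polygon with vertices (2,2), (7,2), (7,1), (2,1).
By the shoelace formula its area is 5.00.

5.00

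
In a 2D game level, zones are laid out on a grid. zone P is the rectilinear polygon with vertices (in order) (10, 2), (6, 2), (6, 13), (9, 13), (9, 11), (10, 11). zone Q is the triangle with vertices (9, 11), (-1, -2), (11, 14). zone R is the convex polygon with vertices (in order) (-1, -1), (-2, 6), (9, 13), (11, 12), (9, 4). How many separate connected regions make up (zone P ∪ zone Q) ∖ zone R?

(zone P ∪ zone Q) ∖ zone R splits into 4 disjoint pieces (area 7.75, area 0.025, area 2.8636, area 0.0909).

4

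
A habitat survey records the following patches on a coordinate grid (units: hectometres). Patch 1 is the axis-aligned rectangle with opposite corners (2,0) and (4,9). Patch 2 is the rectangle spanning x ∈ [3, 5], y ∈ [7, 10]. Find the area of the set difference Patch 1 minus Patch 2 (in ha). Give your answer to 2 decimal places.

16.00

|Patch 1∩Patch 2|: x∈[3,4], y∈[7,9] → 1·2 = 2.
|Patch 1| = 18.
|Patch 1 ∖ Patch 2| = |Patch 1| − |Patch 1∩Patch 2| = 18 − 2 = 16.00.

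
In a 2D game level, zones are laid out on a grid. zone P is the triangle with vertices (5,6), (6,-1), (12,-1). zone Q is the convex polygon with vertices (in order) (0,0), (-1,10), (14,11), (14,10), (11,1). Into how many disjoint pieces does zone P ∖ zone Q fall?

1

zone P ∖ zone Q is a single connected region.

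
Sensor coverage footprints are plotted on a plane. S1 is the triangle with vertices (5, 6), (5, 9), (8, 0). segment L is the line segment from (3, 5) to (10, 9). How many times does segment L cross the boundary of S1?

2

The segment meets the boundary at (5.8,6.6), (5,6.143).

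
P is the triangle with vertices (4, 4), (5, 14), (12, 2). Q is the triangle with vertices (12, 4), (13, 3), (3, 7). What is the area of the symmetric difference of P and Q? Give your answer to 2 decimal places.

|P| = 41, |Q| = 3, |P∩Q| = 1.945.
|P △ Q| = |P| + |Q| − 2·|P∩Q| = 41 + 3 − 3.8899 = 40.11.

40.11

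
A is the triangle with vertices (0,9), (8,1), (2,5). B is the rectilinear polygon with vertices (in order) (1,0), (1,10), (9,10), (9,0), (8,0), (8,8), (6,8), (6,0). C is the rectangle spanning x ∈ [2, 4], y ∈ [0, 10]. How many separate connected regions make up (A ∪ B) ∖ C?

2

(A ∪ B) ∖ C splits into 2 disjoint pieces (area 10.5, area 34.6667).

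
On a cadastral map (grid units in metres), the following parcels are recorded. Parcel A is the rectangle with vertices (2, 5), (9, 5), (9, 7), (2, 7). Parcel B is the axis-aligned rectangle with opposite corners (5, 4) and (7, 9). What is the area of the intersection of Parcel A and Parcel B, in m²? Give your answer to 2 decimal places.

|Parcel A∩Parcel B|: x∈[5,7], y∈[5,7] → 2·2 = 4.

4.00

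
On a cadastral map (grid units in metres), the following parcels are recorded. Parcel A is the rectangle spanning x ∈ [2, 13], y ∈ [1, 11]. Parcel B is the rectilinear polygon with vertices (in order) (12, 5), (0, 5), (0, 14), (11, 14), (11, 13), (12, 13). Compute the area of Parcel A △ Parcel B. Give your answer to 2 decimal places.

|Parcel A| = 110, |Parcel B| = 107, |Parcel A∩Parcel B| = 60.
|Parcel A △ Parcel B| = |Parcel A| + |Parcel B| − 2·|Parcel A∩Parcel B| = 110 + 107 − 120 = 97.00.

97.00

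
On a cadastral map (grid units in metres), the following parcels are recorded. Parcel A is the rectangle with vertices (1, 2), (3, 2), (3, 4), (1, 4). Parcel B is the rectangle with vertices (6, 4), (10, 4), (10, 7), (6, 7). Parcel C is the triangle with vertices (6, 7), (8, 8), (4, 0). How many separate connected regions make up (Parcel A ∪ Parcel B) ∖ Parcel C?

2

(Parcel A ∪ Parcel B) ∖ Parcel C splits into 2 disjoint pieces (area 4, area 9.75).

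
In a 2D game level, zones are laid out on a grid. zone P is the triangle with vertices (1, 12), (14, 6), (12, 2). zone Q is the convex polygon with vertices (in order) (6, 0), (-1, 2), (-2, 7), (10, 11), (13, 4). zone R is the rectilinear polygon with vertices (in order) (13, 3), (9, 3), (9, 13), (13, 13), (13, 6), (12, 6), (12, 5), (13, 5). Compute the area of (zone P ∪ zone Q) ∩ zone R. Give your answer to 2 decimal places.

|zone P ∪ zone Q| = 112.8783.
|(zone P ∪ zone Q) ∩ zone R| = 21.70.

21.70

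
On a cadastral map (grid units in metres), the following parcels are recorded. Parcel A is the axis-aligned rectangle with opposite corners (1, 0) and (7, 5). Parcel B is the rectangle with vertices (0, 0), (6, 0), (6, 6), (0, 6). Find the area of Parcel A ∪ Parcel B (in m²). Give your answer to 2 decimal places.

41.00

By inclusion–exclusion:
Individual areas: |Parcel A| = 30, |Parcel B| = 36.
|Parcel A∩Parcel B|: x∈[1,6], y∈[0,5] → 5·5 = 25.
|Parcel A ∪ Parcel B| = 66 − 25 = 41.00.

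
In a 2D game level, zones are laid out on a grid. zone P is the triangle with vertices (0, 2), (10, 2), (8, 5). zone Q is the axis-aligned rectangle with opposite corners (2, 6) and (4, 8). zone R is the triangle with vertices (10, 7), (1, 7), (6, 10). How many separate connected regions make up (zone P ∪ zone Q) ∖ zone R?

3

(zone P ∪ zone Q) ∖ zone R splits into 3 disjoint pieces (area 15, area 2, area 0.1333).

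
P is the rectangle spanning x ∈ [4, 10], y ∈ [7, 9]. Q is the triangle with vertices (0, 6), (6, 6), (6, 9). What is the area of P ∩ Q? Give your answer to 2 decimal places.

The intersection is the polygon with vertices (4,7), (4,8), (6,9), (6,7).
By the shoelace formula its area is 3.00.

3.00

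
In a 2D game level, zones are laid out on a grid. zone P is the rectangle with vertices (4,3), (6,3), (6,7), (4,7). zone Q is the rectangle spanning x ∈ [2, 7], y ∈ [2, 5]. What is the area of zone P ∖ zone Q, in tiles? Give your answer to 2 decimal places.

|zone P∩zone Q|: x∈[4,6], y∈[3,5] → 2·2 = 4.
|zone P| = 8.
|zone P ∖ zone Q| = |zone P| − |zone P∩zone Q| = 8 − 4 = 4.00.

4.00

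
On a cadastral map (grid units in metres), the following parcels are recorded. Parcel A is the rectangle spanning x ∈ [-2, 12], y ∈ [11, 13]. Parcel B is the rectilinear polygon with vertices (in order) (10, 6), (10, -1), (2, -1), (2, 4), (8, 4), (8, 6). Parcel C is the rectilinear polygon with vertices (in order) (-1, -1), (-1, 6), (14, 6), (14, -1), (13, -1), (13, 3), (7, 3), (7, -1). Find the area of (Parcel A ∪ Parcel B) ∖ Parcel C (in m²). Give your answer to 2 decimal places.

40.00

|Parcel A ∪ Parcel B| = 72.
|(Parcel A ∪ Parcel B) ∩ Parcel C| = 32.
|(Parcel A ∪ Parcel B) ∖ Parcel C| = 72 − 32 = 40.00.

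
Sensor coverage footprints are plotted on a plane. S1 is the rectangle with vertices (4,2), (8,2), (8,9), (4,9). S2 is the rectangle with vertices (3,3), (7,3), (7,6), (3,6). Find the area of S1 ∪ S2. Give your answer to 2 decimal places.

By inclusion–exclusion:
Individual areas: |S1| = 28, |S2| = 12.
|S1∩S2|: x∈[4,7], y∈[3,6] → 3·3 = 9.
|S1 ∪ S2| = 40 − 9 = 31.00.

31.00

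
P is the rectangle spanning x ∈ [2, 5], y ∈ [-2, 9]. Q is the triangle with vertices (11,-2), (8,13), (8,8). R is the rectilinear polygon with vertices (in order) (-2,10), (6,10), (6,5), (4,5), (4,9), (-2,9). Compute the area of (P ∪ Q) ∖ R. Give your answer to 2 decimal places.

36.50

|P ∪ Q| = 40.5.
|(P ∪ Q) ∩ R| = 4.
|(P ∪ Q) ∖ R| = 40.5 − 4 = 36.50.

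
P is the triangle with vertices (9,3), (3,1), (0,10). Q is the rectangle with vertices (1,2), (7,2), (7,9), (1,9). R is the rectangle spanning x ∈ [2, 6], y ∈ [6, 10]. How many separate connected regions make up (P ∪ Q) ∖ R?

(P ∪ Q) ∖ R is a single connected region.

1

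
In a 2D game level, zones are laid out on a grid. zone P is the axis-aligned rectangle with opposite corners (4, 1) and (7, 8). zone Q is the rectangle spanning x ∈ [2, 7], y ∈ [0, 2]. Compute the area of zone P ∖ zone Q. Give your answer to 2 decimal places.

|zone P∩zone Q|: x∈[4,7], y∈[1,2] → 3·1 = 3.
|zone P| = 21.
|zone P ∖ zone Q| = |zone P| − |zone P∩zone Q| = 21 − 3 = 18.00.

18.00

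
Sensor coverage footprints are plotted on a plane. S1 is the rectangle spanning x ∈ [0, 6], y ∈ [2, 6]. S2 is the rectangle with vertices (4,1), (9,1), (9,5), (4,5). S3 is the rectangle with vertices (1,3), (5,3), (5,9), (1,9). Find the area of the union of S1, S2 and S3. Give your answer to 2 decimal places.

By inclusion–exclusion:
Individual areas: |S1| = 24, |S2| = 20, |S3| = 24.
|S1∩S2|: x∈[4,6], y∈[2,5] → 2·3 = 6.
|S1∩S3|: x∈[1,5], y∈[3,6] → 4·3 = 12.
|S2∩S3|: x∈[4,5], y∈[3,5] → 1·2 = 2.
|S1∩S2∩S3| = 2.
|S1 ∪ S2 ∪ S3| = 68 − 20 + 2 = 50.00.

50.00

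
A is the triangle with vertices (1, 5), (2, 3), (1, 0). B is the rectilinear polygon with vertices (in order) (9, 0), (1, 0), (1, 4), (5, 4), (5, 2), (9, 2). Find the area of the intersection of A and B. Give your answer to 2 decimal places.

2.25

The intersection is the polygon with vertices (2,3), (1,0), (1,4), (1.5,4).
By the shoelace formula its area is 2.25.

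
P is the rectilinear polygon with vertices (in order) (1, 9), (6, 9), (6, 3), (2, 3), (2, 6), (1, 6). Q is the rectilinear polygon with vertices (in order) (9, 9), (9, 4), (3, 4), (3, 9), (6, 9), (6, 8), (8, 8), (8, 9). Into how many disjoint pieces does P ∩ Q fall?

1

P ∩ Q is a single connected region.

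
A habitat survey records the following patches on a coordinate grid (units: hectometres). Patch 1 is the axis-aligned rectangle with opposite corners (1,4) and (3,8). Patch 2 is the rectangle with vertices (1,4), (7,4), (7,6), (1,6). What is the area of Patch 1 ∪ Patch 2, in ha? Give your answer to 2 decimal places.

By inclusion–exclusion:
Individual areas: |Patch 1| = 8, |Patch 2| = 12.
|Patch 1∩Patch 2|: x∈[1,3], y∈[4,6] → 2·2 = 4.
|Patch 1 ∪ Patch 2| = 20 − 4 = 16.00.

16.00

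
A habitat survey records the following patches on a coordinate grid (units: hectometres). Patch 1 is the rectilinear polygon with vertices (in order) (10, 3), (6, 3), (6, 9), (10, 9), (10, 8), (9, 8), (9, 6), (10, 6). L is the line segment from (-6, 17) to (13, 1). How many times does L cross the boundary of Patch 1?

2

The segment meets the boundary at (10,3.526), (6,6.895).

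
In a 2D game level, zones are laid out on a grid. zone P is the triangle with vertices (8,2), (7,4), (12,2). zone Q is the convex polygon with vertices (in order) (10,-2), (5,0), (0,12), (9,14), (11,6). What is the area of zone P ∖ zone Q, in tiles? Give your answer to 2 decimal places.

|zone P| = 4, |zone P∩zone Q| = 3.5714.
|zone P ∖ zone Q| = |zone P| − |zone P∩zone Q| = 4 − 3.5714 = 0.43.

0.43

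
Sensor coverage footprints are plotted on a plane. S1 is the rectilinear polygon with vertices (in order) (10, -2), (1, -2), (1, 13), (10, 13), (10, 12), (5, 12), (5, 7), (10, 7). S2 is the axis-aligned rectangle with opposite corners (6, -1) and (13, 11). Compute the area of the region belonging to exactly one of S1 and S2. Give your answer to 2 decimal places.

|S1| = 110, |S2| = 84, |S1∩S2| = 32.
|S1 △ S2| = |S1| + |S2| − 2·|S1∩S2| = 110 + 84 − 64 = 130.00.

130.00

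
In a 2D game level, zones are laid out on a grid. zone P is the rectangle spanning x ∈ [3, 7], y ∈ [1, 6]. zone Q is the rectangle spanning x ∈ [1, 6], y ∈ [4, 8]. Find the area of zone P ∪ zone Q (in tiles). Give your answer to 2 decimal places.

By inclusion–exclusion:
Individual areas: |zone P| = 20, |zone Q| = 20.
|zone P∩zone Q|: x∈[3,6], y∈[4,6] → 3·2 = 6.
|zone P ∪ zone Q| = 40 − 6 = 34.00.

34.00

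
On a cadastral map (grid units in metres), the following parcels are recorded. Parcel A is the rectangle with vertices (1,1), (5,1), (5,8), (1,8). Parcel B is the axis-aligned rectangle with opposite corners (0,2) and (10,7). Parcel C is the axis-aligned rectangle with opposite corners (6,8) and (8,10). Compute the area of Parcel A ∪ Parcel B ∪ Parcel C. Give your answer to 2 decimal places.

62.00

By inclusion–exclusion:
Individual areas: |Parcel A| = 28, |Parcel B| = 50, |Parcel C| = 4.
|Parcel A∩Parcel B|: x∈[1,5], y∈[2,7] → 4·5 = 20.
|Parcel A∩Parcel C| = 0 (no overlap).
|Parcel B∩Parcel C| = 0 (no overlap).
|Parcel A∩Parcel B∩Parcel C| = 0.
|Parcel A ∪ Parcel B ∪ Parcel C| = 82 − 20 + 0 = 62.00.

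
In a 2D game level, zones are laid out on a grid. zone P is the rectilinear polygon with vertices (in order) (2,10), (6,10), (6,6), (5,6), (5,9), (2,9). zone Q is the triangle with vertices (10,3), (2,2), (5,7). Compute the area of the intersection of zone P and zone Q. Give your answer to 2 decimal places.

0.60

The intersection is the polygon with vertices (6,6), (5,6), (5,7), (6,6.2).
By the shoelace formula its area is 0.60.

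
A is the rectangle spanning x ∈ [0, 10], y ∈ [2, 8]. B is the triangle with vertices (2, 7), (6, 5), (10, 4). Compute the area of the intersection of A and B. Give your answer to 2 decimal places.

The intersection is the polygon with vertices (6,5), (2,7), (10,4).
By the shoelace formula its area is 2.00.

2.00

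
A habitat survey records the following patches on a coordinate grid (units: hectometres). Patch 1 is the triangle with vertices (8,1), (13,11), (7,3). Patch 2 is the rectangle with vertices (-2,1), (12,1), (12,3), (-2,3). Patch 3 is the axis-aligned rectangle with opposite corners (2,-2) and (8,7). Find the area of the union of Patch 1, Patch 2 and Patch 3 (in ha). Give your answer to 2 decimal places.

77.33

By inclusion–exclusion:
Individual areas: |Patch 1| = 10, |Patch 2| = 28, |Patch 3| = 54.
|Patch 1∩Patch 2| = 2.
|Patch 1∩Patch 3| = 1.6667.
|Patch 2∩Patch 3|: x∈[2,8], y∈[1,3] → 6·2 = 12.
|Patch 1∩Patch 2∩Patch 3| = 1.
|Patch 1 ∪ Patch 2 ∪ Patch 3| = 92 − 15.6667 + 1 = 77.33.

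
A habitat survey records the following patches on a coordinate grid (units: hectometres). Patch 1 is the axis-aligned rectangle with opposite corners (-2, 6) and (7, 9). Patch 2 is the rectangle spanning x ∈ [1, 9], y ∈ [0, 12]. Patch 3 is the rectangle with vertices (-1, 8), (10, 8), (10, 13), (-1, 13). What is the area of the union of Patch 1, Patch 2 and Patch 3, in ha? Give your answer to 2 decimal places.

126.00

By inclusion–exclusion:
Individual areas: |Patch 1| = 27, |Patch 2| = 96, |Patch 3| = 55.
|Patch 1∩Patch 2|: x∈[1,7], y∈[6,9] → 6·3 = 18.
|Patch 1∩Patch 3|: x∈[-1,7], y∈[8,9] → 8·1 = 8.
|Patch 2∩Patch 3|: x∈[1,9], y∈[8,12] → 8·4 = 32.
|Patch 1∩Patch 2∩Patch 3| = 6.
|Patch 1 ∪ Patch 2 ∪ Patch 3| = 178 − 58 + 6 = 126.00.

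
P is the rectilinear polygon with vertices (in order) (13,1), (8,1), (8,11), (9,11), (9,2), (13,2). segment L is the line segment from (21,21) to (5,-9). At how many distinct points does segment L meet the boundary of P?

2

The segment meets the boundary at (10.333,1), (10.867,2).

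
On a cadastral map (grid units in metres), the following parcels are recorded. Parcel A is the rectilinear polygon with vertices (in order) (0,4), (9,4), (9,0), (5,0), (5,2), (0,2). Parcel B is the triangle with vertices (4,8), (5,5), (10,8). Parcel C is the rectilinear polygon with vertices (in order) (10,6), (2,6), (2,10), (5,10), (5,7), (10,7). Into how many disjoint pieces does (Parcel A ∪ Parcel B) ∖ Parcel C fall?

3

(Parcel A ∪ Parcel B) ∖ Parcel C splits into 3 disjoint pieces (area 26, area 1, area 4.1667).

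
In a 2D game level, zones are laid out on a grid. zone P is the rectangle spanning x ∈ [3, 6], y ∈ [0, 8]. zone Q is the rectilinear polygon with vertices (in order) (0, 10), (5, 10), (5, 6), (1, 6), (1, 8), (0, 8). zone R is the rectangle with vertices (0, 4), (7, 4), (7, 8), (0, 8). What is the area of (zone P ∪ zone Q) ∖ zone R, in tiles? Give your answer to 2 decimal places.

22.00

|zone P ∪ zone Q| = 38.
|(zone P ∪ zone Q) ∩ zone R| = 16.
|(zone P ∪ zone Q) ∖ zone R| = 38 − 16 = 22.00.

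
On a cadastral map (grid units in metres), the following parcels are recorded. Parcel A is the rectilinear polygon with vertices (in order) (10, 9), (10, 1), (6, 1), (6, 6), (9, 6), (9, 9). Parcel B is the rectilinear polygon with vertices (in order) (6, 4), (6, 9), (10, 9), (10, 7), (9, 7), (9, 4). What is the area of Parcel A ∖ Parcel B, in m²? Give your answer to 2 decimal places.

15.00

|Parcel A| = 23, |Parcel A∩Parcel B| = 8.
|Parcel A ∖ Parcel B| = |Parcel A| − |Parcel A∩Parcel B| = 23 − 8 = 15.00.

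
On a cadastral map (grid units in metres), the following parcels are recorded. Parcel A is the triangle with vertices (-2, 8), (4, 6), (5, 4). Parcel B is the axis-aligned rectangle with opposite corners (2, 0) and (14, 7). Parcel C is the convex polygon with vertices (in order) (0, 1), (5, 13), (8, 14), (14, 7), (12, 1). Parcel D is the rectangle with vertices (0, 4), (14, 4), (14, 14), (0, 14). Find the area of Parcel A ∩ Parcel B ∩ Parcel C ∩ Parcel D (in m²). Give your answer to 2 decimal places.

The intersection is the polygon with vertices (2,5.714), (2,5.8), (2.317,6.561), (4,6), (5,4).
By the shoelace formula its area is 2.96.

2.96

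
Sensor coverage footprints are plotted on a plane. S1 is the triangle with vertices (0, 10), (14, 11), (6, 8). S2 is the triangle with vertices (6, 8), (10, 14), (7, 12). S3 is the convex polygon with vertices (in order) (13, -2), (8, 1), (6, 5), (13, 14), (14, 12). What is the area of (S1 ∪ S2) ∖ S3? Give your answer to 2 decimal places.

|S1 ∪ S2| = 20.6864.
|(S1 ∪ S2) ∩ S3| = 2.5202.
|(S1 ∪ S2) ∖ S3| = 20.6864 − 2.5202 = 18.17.

18.17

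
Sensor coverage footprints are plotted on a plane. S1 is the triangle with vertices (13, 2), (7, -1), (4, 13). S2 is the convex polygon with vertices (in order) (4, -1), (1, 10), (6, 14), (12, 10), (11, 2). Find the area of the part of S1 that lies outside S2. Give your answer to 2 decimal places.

7.91

|S1| = 46.5, |S1∩S2| = 38.5898.
|S1 ∖ S2| = |S1| − |S1∩S2| = 46.5 − 38.5898 = 7.91.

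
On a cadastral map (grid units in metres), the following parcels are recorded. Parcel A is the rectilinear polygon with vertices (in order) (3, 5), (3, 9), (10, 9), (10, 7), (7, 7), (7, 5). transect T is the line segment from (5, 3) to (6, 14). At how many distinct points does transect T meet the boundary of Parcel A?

2

The segment meets the boundary at (5.182,5), (5.545,9).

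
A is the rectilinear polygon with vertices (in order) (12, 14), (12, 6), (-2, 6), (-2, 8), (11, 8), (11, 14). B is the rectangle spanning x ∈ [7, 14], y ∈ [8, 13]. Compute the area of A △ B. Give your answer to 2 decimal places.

59.00

|A| = 34, |B| = 35, |A∩B| = 5.
|A △ B| = |A| + |B| − 2·|A∩B| = 34 + 35 − 10 = 59.00.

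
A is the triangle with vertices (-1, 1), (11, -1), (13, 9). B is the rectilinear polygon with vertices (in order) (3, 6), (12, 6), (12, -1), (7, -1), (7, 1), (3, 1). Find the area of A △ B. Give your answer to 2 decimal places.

|A| = 62, |B| = 55, |A∩B| = 44.7202.
|A △ B| = |A| + |B| − 2·|A∩B| = 62 + 55 − 89.4405 = 27.56.

27.56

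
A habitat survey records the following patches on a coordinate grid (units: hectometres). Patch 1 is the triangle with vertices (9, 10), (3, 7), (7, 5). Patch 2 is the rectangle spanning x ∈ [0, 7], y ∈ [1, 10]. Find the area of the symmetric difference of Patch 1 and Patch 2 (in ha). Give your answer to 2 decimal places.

|Patch 1| = 12, |Patch 2| = 63, |Patch 1∩Patch 2| = 8.
|Patch 1 △ Patch 2| = |Patch 1| + |Patch 2| − 2·|Patch 1∩Patch 2| = 12 + 63 − 16 = 59.00.

59.00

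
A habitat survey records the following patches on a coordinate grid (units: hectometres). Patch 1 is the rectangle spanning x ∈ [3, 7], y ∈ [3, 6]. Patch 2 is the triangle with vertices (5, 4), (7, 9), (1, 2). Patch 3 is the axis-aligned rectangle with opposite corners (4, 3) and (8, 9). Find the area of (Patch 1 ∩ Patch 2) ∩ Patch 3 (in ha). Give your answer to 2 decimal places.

2.94

The region (Patch 1 ∩ Patch 2) ∩ Patch 3 is the polygon with vertices (5,4), (4,3.5), (4,5.5), (4.429,6), (5.8,6).
By the shoelace formula its area is 2.94.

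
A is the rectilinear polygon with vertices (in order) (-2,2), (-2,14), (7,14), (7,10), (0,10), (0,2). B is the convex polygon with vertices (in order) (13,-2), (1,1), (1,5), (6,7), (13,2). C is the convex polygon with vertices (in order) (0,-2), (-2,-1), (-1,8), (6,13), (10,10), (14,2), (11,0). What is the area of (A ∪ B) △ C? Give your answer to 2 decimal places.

122.81

|A ∪ B| = 119.5.
|(A ∪ B) ∩ C| = 77.3435.
|(A ∪ B) △ C| = 119.5 + 158 − 154.6871 = 122.81.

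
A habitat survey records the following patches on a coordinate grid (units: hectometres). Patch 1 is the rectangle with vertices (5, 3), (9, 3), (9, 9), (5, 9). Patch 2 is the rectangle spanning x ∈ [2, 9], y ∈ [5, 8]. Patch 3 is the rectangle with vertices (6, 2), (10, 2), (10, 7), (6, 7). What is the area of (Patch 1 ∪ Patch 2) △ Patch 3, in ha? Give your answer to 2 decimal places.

29.00

|Patch 1 ∪ Patch 2| = 33.
|(Patch 1 ∪ Patch 2) ∩ Patch 3| = 12.
|(Patch 1 ∪ Patch 2) △ Patch 3| = 33 + 20 − 24 = 29.00.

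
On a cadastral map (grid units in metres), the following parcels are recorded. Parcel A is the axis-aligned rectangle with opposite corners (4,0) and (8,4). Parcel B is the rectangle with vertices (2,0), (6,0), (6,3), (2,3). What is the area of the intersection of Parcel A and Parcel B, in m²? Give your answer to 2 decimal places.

6.00

|Parcel A∩Parcel B|: x∈[4,6], y∈[0,3] → 2·3 = 6.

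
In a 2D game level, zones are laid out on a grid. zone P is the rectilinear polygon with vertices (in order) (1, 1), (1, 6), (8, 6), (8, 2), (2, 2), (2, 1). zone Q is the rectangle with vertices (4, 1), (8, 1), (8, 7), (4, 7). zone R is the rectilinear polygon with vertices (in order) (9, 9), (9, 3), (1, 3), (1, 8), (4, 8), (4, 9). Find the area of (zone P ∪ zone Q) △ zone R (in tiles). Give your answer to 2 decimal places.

32.00

|zone P ∪ zone Q| = 37.
|(zone P ∪ zone Q) ∩ zone R| = 25.
|(zone P ∪ zone Q) △ zone R| = 37 + 45 − 50 = 32.00.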